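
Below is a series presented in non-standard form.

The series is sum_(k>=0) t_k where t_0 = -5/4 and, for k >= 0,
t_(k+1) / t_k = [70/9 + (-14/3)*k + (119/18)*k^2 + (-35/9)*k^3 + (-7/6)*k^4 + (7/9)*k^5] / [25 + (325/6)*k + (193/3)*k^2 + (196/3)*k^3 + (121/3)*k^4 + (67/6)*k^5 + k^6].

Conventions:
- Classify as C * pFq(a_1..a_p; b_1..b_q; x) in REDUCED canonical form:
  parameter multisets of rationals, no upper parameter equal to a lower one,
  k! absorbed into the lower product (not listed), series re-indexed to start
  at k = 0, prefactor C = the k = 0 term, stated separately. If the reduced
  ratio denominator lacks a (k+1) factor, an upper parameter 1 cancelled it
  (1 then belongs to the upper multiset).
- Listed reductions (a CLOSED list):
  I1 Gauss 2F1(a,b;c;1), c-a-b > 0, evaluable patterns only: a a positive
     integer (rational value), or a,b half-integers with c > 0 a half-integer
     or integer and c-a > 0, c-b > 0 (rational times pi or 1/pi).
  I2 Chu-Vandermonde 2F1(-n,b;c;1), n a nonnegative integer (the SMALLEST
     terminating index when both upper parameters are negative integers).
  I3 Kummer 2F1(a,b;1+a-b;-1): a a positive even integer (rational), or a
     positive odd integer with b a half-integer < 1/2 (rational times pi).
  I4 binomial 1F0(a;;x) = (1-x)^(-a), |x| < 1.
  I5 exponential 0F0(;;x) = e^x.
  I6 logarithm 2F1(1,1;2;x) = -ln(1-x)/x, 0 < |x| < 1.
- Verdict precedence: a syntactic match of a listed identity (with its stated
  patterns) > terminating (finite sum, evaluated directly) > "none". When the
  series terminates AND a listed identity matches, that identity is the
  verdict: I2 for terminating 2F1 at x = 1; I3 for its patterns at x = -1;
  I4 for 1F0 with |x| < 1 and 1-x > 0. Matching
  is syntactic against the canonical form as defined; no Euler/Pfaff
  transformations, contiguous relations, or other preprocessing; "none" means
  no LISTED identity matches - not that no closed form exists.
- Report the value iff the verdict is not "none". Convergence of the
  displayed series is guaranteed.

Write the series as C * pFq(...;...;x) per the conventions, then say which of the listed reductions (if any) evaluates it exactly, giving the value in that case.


Prefactor -5/4, argument 7/9: 2F2 with upper {-2, -2} over lower {5/3, 6}. Verdict: terminating - no listed pattern fits, but -2 in the upper list cuts the series at k = 2; direct evaluation. Sum: -1423/864.

The tell: t_0 = -5/4 here, and the parameter 5/2 appears in both the upper and lower lists and cancels (alongside the other common factor).
Consecutive-term ratio: r(k) = (7/9) * (k-2) (k-2) / [(k+5/3) (k+6) (k+1)] ; factor over Q: parameters, x = (7/9), and C = -5/4.


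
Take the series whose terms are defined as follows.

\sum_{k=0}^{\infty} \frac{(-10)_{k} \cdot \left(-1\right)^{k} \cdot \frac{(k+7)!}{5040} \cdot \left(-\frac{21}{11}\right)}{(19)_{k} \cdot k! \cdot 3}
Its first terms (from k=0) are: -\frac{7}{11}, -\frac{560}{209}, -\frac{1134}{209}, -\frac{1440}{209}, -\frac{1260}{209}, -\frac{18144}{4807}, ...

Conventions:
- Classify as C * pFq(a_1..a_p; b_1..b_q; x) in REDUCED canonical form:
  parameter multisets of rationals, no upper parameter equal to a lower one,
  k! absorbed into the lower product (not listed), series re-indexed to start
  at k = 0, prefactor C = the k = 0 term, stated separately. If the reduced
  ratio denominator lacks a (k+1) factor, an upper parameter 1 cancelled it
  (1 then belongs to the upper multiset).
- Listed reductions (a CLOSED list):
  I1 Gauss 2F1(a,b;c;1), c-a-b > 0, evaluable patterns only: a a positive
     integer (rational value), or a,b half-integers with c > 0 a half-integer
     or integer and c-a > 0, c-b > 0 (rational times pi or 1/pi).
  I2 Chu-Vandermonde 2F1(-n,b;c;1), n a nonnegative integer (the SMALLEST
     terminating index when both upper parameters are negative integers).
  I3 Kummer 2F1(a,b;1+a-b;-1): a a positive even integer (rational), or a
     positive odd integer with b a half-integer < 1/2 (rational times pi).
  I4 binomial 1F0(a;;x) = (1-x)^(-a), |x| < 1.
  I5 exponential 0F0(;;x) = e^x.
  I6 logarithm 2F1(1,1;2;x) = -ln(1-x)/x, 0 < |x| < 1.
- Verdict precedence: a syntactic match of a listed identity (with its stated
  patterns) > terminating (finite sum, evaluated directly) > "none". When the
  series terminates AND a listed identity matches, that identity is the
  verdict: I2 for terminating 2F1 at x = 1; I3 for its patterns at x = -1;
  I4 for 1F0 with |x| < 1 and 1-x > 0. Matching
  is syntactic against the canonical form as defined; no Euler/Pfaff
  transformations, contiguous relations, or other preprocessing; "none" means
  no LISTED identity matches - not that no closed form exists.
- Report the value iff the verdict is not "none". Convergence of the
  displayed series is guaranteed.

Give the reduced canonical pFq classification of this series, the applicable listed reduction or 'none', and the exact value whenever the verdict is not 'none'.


Structural cue: x = -1 and the factorial ratio (C = -7/11, x = -1) (k+a-1)!/(a-1)! is a rising factorial (a)_k.
Consecutive-term ratio: r(k) = -1 * (k-10) (k+8) / [(k+19) (k+1)] - rational in k, leading ratio -1; with t_0 = -\frac{7}{11}, classification follows.

At argument -1: a 2F1 with upper {-10, 8}, lower {19}, scaled by C = -\frac{7}{11}. Verdict (x = -1): the Kummer evaluation I3 applies (x = -1; c = 19 equals 1+a-b for upper {-10, 8}: listed pattern). Hence: -\frac{306}{11}.


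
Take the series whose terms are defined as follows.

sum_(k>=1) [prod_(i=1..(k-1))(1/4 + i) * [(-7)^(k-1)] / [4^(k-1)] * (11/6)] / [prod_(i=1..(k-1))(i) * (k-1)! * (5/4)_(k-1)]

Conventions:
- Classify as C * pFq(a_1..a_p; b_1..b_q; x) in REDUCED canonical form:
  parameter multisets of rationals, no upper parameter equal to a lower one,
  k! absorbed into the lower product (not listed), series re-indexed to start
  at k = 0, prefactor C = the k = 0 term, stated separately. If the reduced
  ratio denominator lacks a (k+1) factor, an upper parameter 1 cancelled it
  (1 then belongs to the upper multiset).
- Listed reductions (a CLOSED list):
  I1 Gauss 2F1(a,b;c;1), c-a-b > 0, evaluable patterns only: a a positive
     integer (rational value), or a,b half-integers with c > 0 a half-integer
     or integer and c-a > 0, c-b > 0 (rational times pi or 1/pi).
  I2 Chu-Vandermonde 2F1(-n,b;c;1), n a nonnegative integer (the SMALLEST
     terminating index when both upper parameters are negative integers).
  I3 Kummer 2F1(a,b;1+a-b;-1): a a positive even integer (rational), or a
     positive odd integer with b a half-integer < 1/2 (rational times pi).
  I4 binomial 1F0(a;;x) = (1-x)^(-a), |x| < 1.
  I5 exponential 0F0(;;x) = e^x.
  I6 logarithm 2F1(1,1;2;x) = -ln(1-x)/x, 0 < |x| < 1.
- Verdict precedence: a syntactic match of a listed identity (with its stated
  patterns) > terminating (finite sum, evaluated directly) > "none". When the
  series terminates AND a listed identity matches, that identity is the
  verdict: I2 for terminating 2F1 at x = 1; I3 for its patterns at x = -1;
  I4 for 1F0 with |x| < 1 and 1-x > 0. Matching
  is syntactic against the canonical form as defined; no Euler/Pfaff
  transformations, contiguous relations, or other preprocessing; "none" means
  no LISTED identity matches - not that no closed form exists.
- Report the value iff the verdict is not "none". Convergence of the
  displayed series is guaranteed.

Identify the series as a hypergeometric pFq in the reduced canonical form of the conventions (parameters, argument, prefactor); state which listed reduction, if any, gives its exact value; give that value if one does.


Prefactor 11/6, argument -7/4: 0F1 with upper {-} over lower {1}. Verdict: none. No listed pattern accepts 0F1(-; 1; -7/4).

The tell: from the first term 11/6: the parameter 5/4 appears in both the upper and lower lists and cancels.
Adjacent-term ratio: r(k) = (-7/4) * 1 / [(k+1) (k+1)] - rational in k, leading ratio (-7/4); with t_0 = 11/6, classification follows.


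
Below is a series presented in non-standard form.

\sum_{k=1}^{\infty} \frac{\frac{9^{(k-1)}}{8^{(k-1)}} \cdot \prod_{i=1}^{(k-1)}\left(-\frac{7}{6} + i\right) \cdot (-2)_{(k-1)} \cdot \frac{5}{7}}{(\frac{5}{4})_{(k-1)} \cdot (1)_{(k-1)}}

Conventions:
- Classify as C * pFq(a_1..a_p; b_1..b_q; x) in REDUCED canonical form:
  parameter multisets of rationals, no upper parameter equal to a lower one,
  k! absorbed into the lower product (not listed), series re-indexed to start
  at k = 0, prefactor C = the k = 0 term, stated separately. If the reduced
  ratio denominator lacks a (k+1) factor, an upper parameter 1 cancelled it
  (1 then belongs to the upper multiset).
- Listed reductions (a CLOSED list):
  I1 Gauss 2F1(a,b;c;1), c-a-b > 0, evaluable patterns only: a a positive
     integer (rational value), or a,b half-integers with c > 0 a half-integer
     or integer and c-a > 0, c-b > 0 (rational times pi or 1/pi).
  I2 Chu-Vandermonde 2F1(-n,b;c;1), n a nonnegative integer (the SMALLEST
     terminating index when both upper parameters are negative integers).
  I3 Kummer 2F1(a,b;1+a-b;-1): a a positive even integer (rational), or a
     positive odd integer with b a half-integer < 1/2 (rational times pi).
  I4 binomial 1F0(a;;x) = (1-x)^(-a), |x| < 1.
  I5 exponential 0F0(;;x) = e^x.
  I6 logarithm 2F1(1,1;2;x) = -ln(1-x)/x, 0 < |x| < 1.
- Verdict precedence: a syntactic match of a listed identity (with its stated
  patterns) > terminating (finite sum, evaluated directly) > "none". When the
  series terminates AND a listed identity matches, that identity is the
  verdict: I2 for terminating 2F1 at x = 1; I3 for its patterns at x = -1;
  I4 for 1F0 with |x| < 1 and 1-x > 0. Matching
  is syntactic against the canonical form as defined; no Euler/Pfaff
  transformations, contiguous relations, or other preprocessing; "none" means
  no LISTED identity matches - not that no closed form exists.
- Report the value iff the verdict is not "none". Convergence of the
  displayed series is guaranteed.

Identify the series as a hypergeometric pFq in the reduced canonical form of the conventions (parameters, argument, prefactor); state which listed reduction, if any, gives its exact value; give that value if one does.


x = \frac{9}{8} here; the reduced form reads 2F1, upper {-2, -\frac{1}{6}}, lower {\frac{5}{4}}, C = \frac{5}{7}. Verdict: terminating at k = 2: the factor (-2)_k kills every later term; summing the 3 survivors is exact. Its exact value is \frac{99}{112}.

Structural cue: from the first term \frac{5}{7}: the running product (C = 5/7, x = 9/8) telescopes to a rising factorial.
Step ratio: r(k) = \frac{9}{8} * (k-2) (k-\frac{1}{6}) / [(k+\frac{5}{4}) (k+1)] ; factor over Q: parameters, x = \frac{9}{8}, and C = \frac{5}{7}.


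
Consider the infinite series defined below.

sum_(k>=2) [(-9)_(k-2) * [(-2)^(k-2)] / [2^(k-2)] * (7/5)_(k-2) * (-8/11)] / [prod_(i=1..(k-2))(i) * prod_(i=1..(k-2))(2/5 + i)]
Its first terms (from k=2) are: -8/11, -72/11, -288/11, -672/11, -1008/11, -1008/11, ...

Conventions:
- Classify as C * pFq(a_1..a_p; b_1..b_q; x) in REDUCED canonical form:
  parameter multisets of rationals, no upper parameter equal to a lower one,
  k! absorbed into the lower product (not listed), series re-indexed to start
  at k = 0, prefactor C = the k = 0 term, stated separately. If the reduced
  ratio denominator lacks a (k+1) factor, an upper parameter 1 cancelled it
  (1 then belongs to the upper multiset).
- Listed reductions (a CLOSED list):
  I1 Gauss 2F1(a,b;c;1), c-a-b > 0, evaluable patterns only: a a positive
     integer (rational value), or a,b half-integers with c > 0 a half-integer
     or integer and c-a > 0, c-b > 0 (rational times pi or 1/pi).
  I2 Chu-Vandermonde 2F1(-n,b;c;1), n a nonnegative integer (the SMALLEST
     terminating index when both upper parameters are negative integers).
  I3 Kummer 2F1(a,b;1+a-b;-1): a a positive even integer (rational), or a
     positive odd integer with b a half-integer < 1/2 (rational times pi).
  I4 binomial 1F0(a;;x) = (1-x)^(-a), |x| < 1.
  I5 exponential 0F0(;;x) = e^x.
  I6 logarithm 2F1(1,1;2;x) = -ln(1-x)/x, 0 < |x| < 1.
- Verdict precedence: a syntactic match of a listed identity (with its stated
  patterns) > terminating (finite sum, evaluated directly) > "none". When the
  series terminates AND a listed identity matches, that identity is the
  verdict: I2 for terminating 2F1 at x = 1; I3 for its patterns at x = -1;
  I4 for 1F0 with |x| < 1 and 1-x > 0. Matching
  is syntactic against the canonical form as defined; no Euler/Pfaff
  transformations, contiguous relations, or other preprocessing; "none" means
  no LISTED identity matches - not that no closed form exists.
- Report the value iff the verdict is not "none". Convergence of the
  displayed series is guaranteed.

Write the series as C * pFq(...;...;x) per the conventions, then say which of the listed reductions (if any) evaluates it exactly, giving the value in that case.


First insight: x = (-1) and the product of the first k integers (C = -8/11, x = -1) is k!.
Consecutive-term ratio: r(k) = (-1) * (k-9) / [(k+1)] ; factor over Q: parameters, x = (-1), and C = -8/11.

At argument -1: a 1F0 with upper {-9}, lower {-}, scaled by C = -8/11. Verdict: terminating (-9 upstairs). 10 nonzero terms in all; added directly. Hence: -4096/11.


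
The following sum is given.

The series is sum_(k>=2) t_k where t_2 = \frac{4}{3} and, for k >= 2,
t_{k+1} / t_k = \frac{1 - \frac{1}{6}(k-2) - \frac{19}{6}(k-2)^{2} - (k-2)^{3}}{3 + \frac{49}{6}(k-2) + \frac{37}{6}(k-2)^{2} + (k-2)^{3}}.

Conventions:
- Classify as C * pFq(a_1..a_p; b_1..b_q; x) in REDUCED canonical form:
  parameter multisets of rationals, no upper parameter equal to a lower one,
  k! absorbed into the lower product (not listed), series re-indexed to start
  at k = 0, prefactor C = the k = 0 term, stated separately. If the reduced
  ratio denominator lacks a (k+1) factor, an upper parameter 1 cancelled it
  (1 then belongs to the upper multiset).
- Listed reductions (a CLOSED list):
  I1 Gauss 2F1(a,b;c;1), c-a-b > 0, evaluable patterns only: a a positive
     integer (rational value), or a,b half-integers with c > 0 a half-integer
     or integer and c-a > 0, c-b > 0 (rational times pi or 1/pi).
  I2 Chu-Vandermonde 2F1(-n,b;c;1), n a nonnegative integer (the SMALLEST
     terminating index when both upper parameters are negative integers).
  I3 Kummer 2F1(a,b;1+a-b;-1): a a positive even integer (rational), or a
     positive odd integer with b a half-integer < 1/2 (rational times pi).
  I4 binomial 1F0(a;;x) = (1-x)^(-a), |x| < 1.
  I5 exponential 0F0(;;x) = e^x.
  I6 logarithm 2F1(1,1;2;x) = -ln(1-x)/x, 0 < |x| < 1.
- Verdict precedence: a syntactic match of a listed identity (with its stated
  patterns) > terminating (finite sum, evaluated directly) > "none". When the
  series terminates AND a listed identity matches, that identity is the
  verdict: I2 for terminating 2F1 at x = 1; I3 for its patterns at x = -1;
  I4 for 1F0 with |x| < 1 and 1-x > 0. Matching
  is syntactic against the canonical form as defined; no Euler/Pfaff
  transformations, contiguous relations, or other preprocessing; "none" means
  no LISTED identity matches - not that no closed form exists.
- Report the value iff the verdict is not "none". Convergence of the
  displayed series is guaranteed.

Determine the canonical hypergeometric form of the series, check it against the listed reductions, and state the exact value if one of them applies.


Reduced: x = -1, 2F1, upper = {-\frac{1}{2}, 3}, lower = {\frac{9}{2}}, C = \frac{4}{3}. Verdict: Kummer (I3) matches (x = -1; c = \frac{9}{2} equals 1+a-b for upper {-\frac{1}{2}, 3}: listed pattern). Value: \frac{35}{64} \cdot \pi.

Key step: t_0 = \frac{4}{3} here, and cancel k + 2/3 from the displayed ratio first; then prefactor 4/3.
Adjacent-term ratio: r(k) = -1 * (k-\frac{1}{2}) (k+3) / [(k+\frac{9}{2}) (k+1)] - rational in k, leading ratio -1; with t_0 = \frac{4}{3}, classification follows.


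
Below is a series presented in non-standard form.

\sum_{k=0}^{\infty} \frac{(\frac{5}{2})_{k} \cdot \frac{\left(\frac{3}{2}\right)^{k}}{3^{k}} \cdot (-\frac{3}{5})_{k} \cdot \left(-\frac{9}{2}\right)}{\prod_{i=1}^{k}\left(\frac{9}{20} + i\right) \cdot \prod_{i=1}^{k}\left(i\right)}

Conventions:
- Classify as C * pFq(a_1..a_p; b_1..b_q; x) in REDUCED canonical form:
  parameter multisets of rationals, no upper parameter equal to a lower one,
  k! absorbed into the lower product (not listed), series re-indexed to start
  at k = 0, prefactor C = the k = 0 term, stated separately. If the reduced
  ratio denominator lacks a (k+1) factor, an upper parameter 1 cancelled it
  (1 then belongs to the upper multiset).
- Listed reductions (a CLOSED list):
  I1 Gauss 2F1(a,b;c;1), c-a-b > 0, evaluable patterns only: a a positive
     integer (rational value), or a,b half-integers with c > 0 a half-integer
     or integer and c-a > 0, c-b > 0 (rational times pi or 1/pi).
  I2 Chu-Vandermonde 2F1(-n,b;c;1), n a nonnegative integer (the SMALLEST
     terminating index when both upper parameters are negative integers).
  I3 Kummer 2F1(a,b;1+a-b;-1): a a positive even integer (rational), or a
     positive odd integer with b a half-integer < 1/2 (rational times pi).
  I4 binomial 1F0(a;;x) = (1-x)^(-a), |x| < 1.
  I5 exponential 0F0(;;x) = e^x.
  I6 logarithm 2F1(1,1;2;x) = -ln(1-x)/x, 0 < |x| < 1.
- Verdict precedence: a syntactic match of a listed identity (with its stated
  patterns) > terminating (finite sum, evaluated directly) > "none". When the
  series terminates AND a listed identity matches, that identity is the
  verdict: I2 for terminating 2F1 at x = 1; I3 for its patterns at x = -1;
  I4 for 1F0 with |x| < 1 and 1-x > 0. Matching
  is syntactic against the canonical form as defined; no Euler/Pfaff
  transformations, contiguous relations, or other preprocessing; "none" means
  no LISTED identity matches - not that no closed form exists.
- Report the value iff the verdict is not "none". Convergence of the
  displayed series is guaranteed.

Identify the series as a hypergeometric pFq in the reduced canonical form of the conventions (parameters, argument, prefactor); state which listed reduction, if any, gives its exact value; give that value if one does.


At argument \frac{1}{2}: a 2F1 with upper {-\frac{3}{5}, \frac{5}{2}}, lower {\frac{29}{20}}, scaled by C = -\frac{9}{2}. Verdict: none - this 2F1 at x = \frac{1}{2} matches no listed pattern, and upper {-\frac{3}{5}, \frac{5}{2}} holds no stopper.

Key step: with t_0 = -\frac{9}{2}, the two k-th powers (C = -9/2) combine into one argument.
Ratio: r(k) = \frac{1}{2} * (k-\frac{3}{5}) (k+\frac{5}{2}) / [(k+\frac{29}{20}) (k+1)] - rational; roots negated = parameters, x = \frac{1}{2}, C = -\frac{9}{2}.


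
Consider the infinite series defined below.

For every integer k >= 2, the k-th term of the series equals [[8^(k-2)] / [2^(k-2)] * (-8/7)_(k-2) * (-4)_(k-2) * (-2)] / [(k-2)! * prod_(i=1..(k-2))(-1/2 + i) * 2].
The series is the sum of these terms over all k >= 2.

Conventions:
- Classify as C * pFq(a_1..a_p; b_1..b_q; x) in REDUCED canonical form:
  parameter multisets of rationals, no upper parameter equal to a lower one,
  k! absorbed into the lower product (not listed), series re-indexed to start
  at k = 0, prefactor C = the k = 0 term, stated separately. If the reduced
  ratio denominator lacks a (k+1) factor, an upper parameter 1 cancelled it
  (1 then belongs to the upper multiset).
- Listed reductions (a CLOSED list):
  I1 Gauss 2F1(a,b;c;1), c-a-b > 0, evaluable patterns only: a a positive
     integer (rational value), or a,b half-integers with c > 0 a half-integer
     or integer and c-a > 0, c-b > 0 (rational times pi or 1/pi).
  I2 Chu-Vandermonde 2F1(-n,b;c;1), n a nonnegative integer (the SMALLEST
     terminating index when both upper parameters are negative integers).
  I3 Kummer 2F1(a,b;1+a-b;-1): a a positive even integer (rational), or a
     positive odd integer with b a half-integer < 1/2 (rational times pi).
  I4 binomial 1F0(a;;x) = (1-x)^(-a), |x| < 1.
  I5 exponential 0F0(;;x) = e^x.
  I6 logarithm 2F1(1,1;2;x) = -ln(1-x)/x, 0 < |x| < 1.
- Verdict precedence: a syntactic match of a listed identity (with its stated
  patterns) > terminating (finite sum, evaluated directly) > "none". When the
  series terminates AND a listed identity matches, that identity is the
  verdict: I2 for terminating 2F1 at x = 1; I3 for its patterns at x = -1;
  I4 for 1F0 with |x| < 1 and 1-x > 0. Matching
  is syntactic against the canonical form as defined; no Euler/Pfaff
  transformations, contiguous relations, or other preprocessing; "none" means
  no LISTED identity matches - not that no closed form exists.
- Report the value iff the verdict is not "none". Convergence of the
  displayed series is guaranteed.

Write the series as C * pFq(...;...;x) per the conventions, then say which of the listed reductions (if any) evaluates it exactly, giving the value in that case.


Prefactor -1, argument 4: 2F1 with upper {-4, -8/7} over lower {1/2}. Verdict: terminating - upper -4 stops the sum at k = 4; the 5 terms are added exactly. Sum: -4159811/84035.

Key observation: from the first term -1: the two k-th powers (prefactor -1) combine into one argument.
Adjacent-term ratio: r(k) = 4 * (k-4) (k-8/7) / [(k+1/2) (k+1)] - rational; roots negated = parameters, x = 4, C = -1.


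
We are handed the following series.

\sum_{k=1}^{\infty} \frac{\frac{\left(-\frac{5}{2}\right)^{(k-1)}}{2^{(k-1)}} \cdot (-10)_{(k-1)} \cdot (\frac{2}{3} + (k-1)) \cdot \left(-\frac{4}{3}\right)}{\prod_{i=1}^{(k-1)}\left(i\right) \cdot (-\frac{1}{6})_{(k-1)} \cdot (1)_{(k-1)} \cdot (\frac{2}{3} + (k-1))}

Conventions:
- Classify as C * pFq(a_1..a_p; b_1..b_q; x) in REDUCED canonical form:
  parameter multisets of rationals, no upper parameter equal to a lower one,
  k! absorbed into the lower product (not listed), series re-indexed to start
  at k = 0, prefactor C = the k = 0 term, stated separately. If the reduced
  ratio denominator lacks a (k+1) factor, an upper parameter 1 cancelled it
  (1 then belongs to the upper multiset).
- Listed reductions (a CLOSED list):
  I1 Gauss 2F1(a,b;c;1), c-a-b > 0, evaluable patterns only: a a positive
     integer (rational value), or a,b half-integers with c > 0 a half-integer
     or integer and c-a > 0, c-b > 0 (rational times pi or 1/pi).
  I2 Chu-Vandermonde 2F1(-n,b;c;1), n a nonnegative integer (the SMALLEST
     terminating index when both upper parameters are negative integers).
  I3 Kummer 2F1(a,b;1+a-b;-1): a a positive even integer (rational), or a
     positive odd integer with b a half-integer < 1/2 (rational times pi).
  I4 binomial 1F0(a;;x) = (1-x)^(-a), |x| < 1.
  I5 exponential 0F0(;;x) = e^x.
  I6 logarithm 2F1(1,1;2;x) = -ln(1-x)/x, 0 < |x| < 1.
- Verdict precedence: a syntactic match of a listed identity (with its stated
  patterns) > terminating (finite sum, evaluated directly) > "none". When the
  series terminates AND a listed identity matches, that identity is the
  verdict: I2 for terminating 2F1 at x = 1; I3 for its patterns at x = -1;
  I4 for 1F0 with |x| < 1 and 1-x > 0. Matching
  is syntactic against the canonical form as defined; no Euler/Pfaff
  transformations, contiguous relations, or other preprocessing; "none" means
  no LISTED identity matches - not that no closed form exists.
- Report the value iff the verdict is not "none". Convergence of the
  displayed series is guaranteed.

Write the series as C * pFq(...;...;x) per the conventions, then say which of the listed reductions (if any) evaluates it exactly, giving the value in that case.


At argument -\frac{5}{4}: a 1F2 with upper {-10}, lower {-\frac{1}{6}, 1}, scaled by C = -\frac{4}{3}. Verdict: terminating - no listed pattern fits, but -10 in the upper list cuts the series at k = 10; direct evaluation. Exact value: \frac{11981084002582289383}{17531708865183744}.

Structural cue: with t_0 = -\frac{4}{3}, striking the common factor k + 2/3 reduces the term (C = -4/3, x = -5/4).
Step ratio: r(k) = -\frac{5}{4} * (k-10) / [(k-\frac{1}{6}) (k+1) (k+1)] - rational in k, leading ratio -\frac{5}{4}; with t_0 = -\frac{4}{3}, classification follows.


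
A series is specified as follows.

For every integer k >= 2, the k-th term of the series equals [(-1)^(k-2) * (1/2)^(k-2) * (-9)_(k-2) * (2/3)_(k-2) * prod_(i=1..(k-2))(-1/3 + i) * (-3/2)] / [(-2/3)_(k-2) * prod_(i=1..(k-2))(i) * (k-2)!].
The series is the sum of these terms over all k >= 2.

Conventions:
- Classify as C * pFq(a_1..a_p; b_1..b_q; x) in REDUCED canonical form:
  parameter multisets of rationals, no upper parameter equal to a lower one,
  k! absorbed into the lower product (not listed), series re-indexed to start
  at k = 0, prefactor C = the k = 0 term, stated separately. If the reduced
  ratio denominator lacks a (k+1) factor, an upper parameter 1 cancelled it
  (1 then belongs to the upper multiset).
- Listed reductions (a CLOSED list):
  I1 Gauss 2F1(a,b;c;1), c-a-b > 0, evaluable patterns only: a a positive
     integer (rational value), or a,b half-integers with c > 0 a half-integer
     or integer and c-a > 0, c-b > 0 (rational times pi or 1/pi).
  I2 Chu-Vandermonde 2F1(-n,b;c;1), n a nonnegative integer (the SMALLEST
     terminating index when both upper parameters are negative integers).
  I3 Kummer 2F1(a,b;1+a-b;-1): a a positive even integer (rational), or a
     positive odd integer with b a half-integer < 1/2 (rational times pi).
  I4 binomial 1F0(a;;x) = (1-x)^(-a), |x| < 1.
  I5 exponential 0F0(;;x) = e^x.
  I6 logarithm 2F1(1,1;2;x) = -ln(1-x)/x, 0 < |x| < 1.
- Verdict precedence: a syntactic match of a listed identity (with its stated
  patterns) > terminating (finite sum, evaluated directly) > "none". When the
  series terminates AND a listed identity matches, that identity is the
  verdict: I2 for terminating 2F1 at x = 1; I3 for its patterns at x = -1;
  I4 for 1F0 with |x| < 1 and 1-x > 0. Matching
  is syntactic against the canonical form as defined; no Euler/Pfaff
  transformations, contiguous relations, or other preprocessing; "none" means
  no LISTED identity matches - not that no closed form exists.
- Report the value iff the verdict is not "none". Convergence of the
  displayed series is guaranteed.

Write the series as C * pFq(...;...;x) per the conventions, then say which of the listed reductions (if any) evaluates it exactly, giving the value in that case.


The series (x = -1/2) is 3F2: upper {-9, 2/3, 2/3}, lower {-2/3, 1}, prefactor -3/2. Verdict: terminating - the sum ends at index 9 because -9 is a negative integer; exact evaluation follows. Exact value: 1480950159811/5169858048.

The tell: with t_0 = -3/2, the lower running product (C = -3/2, x = -1/2) is a rising factorial.
Consecutive-term ratio: r(k) = (-1/2) * (k-9) (k+2/3) (k+2/3) / [(k-2/3) (k+1) (k+1)] - rational in k, leading ratio (-1/2); with t_0 = -3/2, classification follows.


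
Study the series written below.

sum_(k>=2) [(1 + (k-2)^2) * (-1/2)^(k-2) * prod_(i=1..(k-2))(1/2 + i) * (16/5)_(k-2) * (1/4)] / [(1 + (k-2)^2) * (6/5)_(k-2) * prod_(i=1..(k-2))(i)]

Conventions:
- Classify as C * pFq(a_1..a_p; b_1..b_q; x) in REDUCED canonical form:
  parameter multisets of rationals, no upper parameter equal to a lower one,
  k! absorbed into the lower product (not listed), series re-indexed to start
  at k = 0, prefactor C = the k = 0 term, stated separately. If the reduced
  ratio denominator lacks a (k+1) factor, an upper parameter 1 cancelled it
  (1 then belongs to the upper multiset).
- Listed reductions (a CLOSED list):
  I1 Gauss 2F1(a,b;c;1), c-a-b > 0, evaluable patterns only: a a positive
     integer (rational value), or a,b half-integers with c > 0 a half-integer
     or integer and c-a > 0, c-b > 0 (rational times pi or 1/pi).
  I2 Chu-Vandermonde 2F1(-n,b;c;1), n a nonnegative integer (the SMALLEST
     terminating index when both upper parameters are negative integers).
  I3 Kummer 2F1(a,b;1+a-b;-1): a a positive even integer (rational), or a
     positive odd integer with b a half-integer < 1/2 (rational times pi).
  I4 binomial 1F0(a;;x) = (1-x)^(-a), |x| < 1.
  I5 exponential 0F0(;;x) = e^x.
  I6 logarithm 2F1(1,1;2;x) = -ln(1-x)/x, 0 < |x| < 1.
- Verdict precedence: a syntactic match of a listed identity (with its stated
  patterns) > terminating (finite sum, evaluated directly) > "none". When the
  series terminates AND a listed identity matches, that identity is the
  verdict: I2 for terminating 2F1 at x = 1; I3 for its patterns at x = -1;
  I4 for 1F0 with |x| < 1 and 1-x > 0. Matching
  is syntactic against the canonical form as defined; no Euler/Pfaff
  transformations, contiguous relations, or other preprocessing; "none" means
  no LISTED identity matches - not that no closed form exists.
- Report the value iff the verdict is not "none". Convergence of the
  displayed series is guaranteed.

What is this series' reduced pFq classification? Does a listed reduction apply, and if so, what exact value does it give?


Canonical form: C = 1/4 times 2F1 with upper {3/2, 16/5}, lower {6/5}, x = -1/2. Verdict: none. No listed pattern accepts 2F1(3/2, 16/5; 6/5; -1/2).

The tell: t_0 = 1/4 here, and the product of the first k integers (C = 1/4, x = -1/2) is k!.
Consecutive-term ratio: r(k) = (-1/2) * (k+3/2) (k+16/5) / [(k+6/5) (k+1)] - rational in k, leading ratio (-1/2); with t_0 = 1/4, classification follows.


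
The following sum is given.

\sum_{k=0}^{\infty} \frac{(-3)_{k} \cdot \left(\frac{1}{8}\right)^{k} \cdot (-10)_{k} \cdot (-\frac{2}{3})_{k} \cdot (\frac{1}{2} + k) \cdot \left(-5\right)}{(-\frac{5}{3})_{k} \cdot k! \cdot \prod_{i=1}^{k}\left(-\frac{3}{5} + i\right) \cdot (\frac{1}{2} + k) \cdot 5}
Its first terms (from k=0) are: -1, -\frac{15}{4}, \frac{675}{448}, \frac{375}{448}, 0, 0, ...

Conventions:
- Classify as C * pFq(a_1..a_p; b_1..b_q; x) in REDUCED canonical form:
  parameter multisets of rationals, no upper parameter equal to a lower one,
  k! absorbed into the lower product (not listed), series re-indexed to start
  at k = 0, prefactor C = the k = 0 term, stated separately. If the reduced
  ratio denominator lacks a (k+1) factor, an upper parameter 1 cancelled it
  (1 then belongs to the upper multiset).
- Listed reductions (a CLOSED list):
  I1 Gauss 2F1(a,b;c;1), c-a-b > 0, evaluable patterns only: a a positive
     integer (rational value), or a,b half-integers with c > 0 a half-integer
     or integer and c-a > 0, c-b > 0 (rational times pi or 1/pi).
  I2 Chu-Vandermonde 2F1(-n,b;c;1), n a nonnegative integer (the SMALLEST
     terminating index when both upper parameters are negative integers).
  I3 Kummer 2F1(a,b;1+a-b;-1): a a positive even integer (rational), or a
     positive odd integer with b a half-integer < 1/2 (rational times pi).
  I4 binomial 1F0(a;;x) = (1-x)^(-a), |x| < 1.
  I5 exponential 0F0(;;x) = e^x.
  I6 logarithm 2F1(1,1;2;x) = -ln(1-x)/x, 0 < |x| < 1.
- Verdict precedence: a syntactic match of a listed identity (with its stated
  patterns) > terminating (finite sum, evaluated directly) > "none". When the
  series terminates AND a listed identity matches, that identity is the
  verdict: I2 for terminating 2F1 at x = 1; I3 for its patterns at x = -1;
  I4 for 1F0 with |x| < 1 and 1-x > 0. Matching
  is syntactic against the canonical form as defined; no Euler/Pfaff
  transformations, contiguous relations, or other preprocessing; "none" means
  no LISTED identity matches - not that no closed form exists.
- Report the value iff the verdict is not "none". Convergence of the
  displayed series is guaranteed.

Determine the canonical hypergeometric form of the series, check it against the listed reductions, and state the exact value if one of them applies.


Canonical form: C = -1 times 3F2 with upper {-10, -3, -\frac{2}{3}}, lower {-\frac{5}{3}, \frac{2}{5}}, x = \frac{1}{8}. Verdict: terminating at k = 3: the factor (-3)_k kills every later term; summing the 4 survivors is exact. Hence: -\frac{77}{32}.

Key observation: t_0 being -1, the lower running product (C = -1) is a rising factorial.
Adjacent-term ratio: r(k) = \frac{1}{8} * (k-10) (k-3) (k-\frac{2}{3}) / [(k-\frac{5}{3}) (k+\frac{2}{5}) (k+1)] - rational in k, leading ratio \frac{1}{8}; with t_0 = -1, classification follows.


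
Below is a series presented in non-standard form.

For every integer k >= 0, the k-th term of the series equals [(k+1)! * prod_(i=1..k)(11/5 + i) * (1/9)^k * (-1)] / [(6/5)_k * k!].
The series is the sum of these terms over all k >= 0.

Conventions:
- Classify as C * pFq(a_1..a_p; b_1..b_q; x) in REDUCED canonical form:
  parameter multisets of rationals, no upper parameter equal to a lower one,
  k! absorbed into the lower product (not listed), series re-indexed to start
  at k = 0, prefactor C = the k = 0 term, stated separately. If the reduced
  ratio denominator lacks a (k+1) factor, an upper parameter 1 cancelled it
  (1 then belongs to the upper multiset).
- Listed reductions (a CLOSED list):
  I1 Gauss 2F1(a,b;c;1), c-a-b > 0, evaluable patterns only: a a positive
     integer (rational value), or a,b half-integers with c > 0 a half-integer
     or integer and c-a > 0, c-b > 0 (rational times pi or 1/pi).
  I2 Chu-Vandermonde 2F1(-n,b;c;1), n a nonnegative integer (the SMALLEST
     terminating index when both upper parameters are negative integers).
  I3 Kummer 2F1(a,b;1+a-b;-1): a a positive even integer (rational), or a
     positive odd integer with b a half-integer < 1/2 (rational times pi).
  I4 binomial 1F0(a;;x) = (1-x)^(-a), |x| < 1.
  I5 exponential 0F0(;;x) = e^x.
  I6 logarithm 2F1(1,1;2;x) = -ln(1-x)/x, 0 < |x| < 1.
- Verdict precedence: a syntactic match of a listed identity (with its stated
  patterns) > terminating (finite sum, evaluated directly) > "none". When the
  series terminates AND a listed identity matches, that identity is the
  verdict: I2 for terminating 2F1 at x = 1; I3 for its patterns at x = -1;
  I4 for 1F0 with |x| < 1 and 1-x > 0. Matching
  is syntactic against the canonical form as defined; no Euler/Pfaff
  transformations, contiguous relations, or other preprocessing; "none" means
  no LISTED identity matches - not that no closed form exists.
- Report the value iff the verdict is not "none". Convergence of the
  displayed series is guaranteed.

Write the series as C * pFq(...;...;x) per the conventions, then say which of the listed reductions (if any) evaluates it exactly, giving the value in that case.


x = 1/9 here; the reduced form reads 2F1, upper {2, 16/5}, lower {6/5}, C = -1. Verdict: none. Every listed pattern misses the 2F1 form at 1/9, upper {2, 16/5}.

First insight: t_0 being -1, the factorial ratio (C = -1) (k+a-1)!/(a-1)! is a rising factorial (a)_k.
Term ratio: r(k) = (1/9) * (k+2) (k+16/5) / [(k+6/5) (k+1)] - rational in k, leading ratio (1/9); with t_0 = -1, classification follows.


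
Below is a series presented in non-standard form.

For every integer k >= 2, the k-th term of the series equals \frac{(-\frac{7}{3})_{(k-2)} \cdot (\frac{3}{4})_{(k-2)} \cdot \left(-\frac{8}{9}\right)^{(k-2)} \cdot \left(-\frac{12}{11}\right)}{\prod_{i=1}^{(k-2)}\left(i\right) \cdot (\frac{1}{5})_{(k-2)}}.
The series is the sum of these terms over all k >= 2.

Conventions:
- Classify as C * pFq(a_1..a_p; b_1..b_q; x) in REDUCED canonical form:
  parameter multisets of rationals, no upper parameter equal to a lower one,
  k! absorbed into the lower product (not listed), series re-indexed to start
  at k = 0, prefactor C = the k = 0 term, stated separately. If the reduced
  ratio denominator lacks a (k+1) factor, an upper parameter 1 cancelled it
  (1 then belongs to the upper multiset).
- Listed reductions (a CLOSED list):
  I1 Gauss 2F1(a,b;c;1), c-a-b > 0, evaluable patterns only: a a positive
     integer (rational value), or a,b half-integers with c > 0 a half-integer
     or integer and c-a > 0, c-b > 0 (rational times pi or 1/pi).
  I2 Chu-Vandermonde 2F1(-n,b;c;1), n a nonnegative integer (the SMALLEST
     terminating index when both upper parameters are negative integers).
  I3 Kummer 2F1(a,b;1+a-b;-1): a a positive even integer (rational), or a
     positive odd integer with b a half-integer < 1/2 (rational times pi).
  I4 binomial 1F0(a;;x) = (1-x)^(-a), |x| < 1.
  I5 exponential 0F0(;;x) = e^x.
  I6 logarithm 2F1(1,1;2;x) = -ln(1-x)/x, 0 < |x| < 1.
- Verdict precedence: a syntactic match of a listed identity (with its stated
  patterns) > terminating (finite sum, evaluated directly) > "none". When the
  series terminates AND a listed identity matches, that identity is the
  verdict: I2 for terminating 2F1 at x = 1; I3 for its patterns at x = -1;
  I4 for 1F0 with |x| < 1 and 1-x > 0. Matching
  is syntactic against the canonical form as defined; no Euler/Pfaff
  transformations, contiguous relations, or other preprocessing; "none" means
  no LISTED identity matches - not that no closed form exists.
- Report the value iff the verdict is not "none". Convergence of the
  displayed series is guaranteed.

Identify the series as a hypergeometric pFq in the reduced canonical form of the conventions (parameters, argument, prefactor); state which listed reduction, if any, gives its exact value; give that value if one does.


Prefactor -\frac{12}{11}, argument -\frac{8}{9}: 2F1 with upper {-\frac{7}{3}, \frac{3}{4}} over lower {\frac{1}{5}}. Verdict: none here - no I1-I6 shape fits x = -\frac{8}{9} with lower {\frac{1}{5}}.

First insight: t_0 being -\frac{12}{11}, the product of the first k integers (C = -12/11) is k!.
Consecutive-term ratio: r(k) = -\frac{8}{9} * (k-\frac{7}{3}) (k+\frac{3}{4}) / [(k+\frac{1}{5}) (k+1)] - rational in k. x = -\frac{8}{9}; t_0 = -\frac{12}{11}; negate the roots.


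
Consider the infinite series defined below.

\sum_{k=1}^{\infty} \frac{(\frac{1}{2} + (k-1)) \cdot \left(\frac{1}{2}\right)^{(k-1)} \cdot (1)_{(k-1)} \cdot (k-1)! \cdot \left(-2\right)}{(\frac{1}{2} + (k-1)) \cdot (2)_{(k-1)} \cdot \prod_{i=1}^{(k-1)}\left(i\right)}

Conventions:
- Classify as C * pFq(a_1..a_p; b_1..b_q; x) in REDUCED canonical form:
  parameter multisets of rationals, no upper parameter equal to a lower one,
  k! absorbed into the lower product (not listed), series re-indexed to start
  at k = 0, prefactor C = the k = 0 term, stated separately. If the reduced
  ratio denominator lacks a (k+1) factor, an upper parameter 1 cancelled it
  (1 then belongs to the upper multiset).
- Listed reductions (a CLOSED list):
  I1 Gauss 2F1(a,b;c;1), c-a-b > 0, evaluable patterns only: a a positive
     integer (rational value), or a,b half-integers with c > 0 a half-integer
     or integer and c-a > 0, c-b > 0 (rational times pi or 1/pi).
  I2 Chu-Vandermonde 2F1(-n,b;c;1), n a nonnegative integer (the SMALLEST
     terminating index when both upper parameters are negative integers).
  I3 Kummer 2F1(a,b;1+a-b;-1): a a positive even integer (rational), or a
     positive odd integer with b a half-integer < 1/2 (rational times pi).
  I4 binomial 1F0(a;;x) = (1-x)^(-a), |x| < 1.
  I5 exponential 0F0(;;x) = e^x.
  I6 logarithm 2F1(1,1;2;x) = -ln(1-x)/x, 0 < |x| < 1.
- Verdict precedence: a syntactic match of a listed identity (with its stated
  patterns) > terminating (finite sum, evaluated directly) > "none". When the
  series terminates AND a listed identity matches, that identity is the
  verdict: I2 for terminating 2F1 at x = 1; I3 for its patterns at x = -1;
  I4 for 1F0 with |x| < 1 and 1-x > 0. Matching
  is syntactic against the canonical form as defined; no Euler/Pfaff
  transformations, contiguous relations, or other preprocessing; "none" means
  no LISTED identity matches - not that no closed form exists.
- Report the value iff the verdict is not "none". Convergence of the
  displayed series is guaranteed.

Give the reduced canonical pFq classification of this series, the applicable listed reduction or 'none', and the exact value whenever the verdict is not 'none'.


Structural cue: t_0 being -2, the factor k + 1/2 cancels (top and bottom), leaving prefactor -2.
Ratio: r(k) = \frac{1}{2} * (k+1) (k+1) / [(k+2) (k+1)] - rational; roots negated = parameters, x = \frac{1}{2}, C = -2.

Classification (C = -2): 2F1 with upper {1, 1}, lower {2}, argument x = \frac{1}{2}. Verdict: the I6 logarithm reduction matches (the logarithm: parameters (1,1;2), x = \frac{1}{2}). Sum: 4 \cdot \ln\left(\frac{1}{2}\right).


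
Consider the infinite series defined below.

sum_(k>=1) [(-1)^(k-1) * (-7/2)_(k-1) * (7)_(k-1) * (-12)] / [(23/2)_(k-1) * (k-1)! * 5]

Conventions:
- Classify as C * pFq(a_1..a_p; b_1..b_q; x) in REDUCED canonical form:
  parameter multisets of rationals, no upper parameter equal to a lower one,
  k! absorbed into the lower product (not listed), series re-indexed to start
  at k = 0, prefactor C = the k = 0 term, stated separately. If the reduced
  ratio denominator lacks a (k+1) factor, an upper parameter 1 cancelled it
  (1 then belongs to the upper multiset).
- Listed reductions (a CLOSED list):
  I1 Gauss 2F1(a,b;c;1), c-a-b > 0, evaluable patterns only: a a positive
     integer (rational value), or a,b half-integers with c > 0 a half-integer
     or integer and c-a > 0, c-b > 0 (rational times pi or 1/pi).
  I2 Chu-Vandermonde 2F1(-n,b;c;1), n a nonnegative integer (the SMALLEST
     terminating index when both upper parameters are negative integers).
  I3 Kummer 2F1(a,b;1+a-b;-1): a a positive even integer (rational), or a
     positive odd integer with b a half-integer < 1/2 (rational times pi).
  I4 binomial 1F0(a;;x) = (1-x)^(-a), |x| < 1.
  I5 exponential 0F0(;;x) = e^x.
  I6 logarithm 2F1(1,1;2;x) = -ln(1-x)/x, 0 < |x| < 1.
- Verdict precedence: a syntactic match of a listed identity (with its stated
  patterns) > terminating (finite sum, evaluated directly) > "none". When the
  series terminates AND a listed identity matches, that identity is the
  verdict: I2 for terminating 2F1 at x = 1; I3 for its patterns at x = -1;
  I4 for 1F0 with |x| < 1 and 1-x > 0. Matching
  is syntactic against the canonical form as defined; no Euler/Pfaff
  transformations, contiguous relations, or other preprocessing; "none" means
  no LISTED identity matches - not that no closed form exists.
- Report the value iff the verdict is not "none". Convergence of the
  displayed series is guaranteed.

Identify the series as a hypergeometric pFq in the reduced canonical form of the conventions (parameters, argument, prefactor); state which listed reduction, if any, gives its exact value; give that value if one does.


At argument -1: a 2F1 with upper {-7/2, 7}, lower {23/2}, scaled by C = -12/5. Verdict (x = -1): Kummer's theorem (I3) applies (x = -1; c = 23/2 equals 1+a-b for upper {-7/2, 7}: listed pattern). Hence: (-8729721/2097152) * pi.

The tell: from the first term -12/5: the constant factors (prefactor -12/5) combine into one prefactor.
Ratio: r(k) = (-1) * (k-7/2) (k+7) / [(k+23/2) (k+1)] - poly over poly, x = (-1) from leading terms; C = -12/5 at k = 0.
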